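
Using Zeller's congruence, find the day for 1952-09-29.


Zeller's congruence:
q=29, m=9, k=52, j=19
h = (29 + ⌊13×10/5⌋ + 52 + ⌊52/4⌋ + ⌊19/4⌋ - 2×19) mod 7
= (29 + 26 + 52 + 13 + 4 - 38) mod 7
= 86 mod 7 = 2
h=2 → Monday

Monday


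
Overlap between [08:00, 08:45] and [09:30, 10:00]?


0 minutes

Meeting A: 480-525 (in minutes from midnight)
Meeting B: 570-600
Overlap start = max(480, 570) = 570
Overlap end = min(525, 600) = 525
Overlap = max(0, 525 - 570) = 0 min


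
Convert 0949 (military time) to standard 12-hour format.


9:49 AM

Hour: 9
9 < 12 → AM


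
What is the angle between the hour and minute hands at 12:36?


162.0°

Hour hand (12 ≡ 0 on the dial): 0×30 + 36×0.5 = 18.0°
Minute hand = 36×6 = 216°
Difference = |18.0 - 216| = 198.0°
Since > 180°: 360 - 198.0 = 162.0°


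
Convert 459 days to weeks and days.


Weeks: 459 ÷ 7 = 65 remainder 4

65 weeks 4 days


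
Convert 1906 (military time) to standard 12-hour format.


Hour: 19
19 - 12 = 7 → PM

7:06 PM


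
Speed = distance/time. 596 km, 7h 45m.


Distance: 596 km
Time: 7h 45m = 465 min = 465/60 = 31/4 hours
Speed = 596 ÷ (31/4) = 596 × 4 / 31 = 2384/31 ≈ 76.9 km/h

76.9 km/h


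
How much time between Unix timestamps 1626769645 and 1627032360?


Difference = 1627032360 - 1626769645 = 262715 seconds
In hours: 262715 / 3600 ≈ 73.0
In days: 262715 / 86400 ≈ 3.04

262715 seconds (73.0 hours / 3.04 days)


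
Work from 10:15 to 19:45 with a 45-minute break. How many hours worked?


Total time = (19×60+45) - (10×60+15)
= 1185 - 615 = 570 min
Minus break: 570 - 45 = 525 min
= 8h 45m

8h 45m (525 minutes)


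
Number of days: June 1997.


30 days

Month: June (month 6)
June has 30 days


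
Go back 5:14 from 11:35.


06:21

Start: 695 minutes from midnight
Subtract: 314 minutes
Remaining: 695 - 314 = 381
Hours: 6, Minutes: 21


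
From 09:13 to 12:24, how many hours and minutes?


End time in minutes: 12×60 + 24 = 744
Start time in minutes: 9×60 + 13 = 553
Difference = 744 - 553 = 191 minutes
= 3 hours 11 minutes

3h 11m


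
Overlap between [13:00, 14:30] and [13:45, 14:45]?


Meeting A: 780-870 (in minutes from midnight)
Meeting B: 825-885
Overlap start = max(780, 825) = 825
Overlap end = min(870, 885) = 870
Overlap = max(0, 870 - 825) = 45 min

45 minutes


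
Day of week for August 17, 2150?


Monday

Zeller's congruence:
q=17, m=8, k=50, j=21
h = (17 + ⌊13×9/5⌋ + 50 + ⌊50/4⌋ + ⌊21/4⌋ - 2×21) mod 7
= (17 + 23 + 50 + 12 + 5 - 42) mod 7
= 65 mod 7 = 2
h=2 → Monday


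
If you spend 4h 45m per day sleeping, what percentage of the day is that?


Time: 285 minutes
Day: 1440 minutes
Percentage = (285/1440) × 100 ≈ 19.8%

19.8%


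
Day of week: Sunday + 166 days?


Friday

Start: Sunday (index 6)
(6 + 166) mod 7
= 172 mod 7
= 4
Index 4 → Friday


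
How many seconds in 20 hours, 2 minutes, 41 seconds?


Hours: 20 × 3600 = 72000
Minutes: 2 × 60 = 120
Seconds: 41
Total = 72000 + 120 + 41 = 72161

72161 seconds


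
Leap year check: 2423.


No

Rules: divisible by 4 AND (not by 100 OR by 400)
2423 ÷ 4 = 605 remainder 3 → not divisible by 4
Not divisible by 4 → not a leap year


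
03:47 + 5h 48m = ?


Start: 227 minutes from midnight
Add: 348 minutes
Total: 575 minutes
Hours: 575 ÷ 60 = 9 remainder 35

09:35


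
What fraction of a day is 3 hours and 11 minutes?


0.1326 (13.26%)

Total minutes: 3×60 + 11 = 191
Day = 24×60 = 1440 minutes
Fraction = 191/1440 ≈ 0.1326
As a percentage: 191/1440 × 100 ≈ 13.26%


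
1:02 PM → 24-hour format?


Input: 1:02 PM
PM: 1 + 12 = 13

13:02


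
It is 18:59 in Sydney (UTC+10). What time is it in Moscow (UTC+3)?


Time difference = UTC+3 - UTC+10 = -7 hours
New hour = (18 -7) mod 24
= 11 mod 24 = 11
Minutes unchanged → 11:59

11:59


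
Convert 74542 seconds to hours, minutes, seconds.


20h 42m 22s

Hours: 74542 ÷ 3600 = 20 remainder 2542
Minutes: 2542 ÷ 60 = 42 remainder 22
Seconds: 22


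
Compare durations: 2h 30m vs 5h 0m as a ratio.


Duration 1: 150 minutes
Duration 2: 300 minutes
Ratio = 150:300
GCD = 150
Simplified = 1:2
As a decimal: 1/2 = 0.50

1:2 (0.50)


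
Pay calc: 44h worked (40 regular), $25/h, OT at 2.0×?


Regular: 40h × $25 = $1000.00
Overtime: 44 - 40 = 4h
OT pay: 4h × $25 × 2.0 = $200.00
Total = $1000.00 + $200.00 = $1200.00

$1200.00


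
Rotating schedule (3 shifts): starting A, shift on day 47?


Shift B

Shifts: A, B, C
Start: A (index 0)
Day 47: (0 + 47 - 1) mod 3
= 46 mod 3
= 1
Index 1 → shift B


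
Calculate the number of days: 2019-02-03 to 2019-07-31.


178 days

From February 3, 2019 to July 31, 2019
Rest of February 2019: 28 - 3 = 25
Full months: March 31, April 30, May 31, June 30
Days into July 2019: 31
Total = 25 + 31 + 30 + 31 + 30 + 31 = 178 days


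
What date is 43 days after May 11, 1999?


Start: May 11, 1999
Add 43 days
May 11 → June 1: 31 - 11 + 1 = 21 days (43 - 21 = 22 left)
June 1 + 22 = June 23, 1999

June 23, 1999


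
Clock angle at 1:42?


159.0°

Hour hand = 1×30 + 42×0.5 = 51.0°
Minute hand = 42×6 = 252°
Difference = |51.0 - 252| = 201.0°
Since > 180°: 360 - 201.0 = 159.0°


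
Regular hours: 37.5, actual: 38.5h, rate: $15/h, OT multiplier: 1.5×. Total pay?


$585.00

Regular: 37.5h × $15 = $562.50
Overtime: 38.5 - 37.5 = 1.0h
OT pay: 1.0h × $15 × 1.5 = $22.50
Total = $562.50 + $22.50 = $585.00


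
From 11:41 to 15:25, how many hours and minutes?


End time in minutes: 15×60 + 25 = 925
Start time in minutes: 11×60 + 41 = 701
Difference = 925 - 701 = 224 minutes
= 3 hours 44 minutes

3h 44m


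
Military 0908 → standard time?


9:08 AM

Hour: 9
9 < 12 → AM


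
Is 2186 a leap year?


Rules: divisible by 4 AND (not by 100 OR by 400)
2186 ÷ 4 = 546 remainder 2 → not divisible by 4
Not divisible by 4 → not a leap year

No


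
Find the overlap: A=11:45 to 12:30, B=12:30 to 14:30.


Meeting A: 705-750 (in minutes from midnight)
Meeting B: 750-870
Overlap start = max(705, 750) = 750
Overlap end = min(750, 870) = 750
Overlap = max(0, 750 - 750) = 0 min

0 minutes


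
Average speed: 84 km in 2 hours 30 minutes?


Distance: 84 km
Time: 2h 30m = 150 min = 150/60 = 5/2 hours
Speed = 84 ÷ (5/2) = 84 × 2 / 5 = 168/5 = 33.6 km/h

33.6 km/h


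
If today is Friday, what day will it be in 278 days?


Wednesday

Start: Friday (index 4)
(4 + 278) mod 7
= 282 mod 7
= 2
Index 2 → Wednesday


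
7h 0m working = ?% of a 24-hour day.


29.2%

Time: 420 minutes
Day: 1440 minutes
Percentage = (420/1440) × 100 ≈ 29.2%


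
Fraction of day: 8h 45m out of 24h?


0.3646 (36.46%)

Total minutes: 8×60 + 45 = 525
Day = 24×60 = 1440 minutes
Fraction = 525/1440 ≈ 0.3646
As a percentage: 525/1440 × 100 ≈ 36.46%


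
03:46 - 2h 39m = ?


01:07

Start: 226 minutes from midnight
Subtract: 159 minutes
Remaining: 226 - 159 = 67
Hours: 1, Minutes: 7


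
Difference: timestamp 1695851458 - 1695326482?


Difference = 1695851458 - 1695326482 = 524976 seconds
In hours: 524976 / 3600 ≈ 145.8
In days: 524976 / 86400 ≈ 6.08

524976 seconds (145.8 hours / 6.08 days)


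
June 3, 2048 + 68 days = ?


August 10, 2048

Start: June 3, 2048
Add 68 days
June 3 → July 1: 30 - 3 + 1 = 28 days (68 - 28 = 40 left)
July 1 → August 1: 31 - 1 + 1 = 31 days (40 - 31 = 9 left)
August 1 + 9 = August 10, 2048


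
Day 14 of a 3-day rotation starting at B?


Shift C

Shifts: A, B, C
Start: B (index 1)
Day 14: (1 + 14 - 1) mod 3
= 14 mod 3
= 2
Index 2 → shift C


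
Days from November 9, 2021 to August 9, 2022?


From November 9, 2021 to August 9, 2022
Rest of November 2021: 30 - 9 = 21
Full months: December 31, January 31, February 2022 28, March 31, April 30, May 31, June 30, July 31
Days into August 2022: 9
Total = 21 + 31 + 31 + 28 + 31 + 30 + 31 + 30 + 31 + 9 = 273 days

273 days


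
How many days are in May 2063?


31 days

Month: May (month 5)
May has 31 days


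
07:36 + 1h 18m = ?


08:54

Start: 456 minutes from midnight
Add: 78 minutes
Total: 534 minutes
Hours: 534 ÷ 60 = 8 remainder 54


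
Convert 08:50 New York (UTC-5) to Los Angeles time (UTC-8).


Time difference = UTC-8 - UTC-5 = -3 hours
New hour = (8 -3) mod 24
= 5 mod 24 = 5
Minutes unchanged → 05:50

05:50


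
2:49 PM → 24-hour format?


Input: 2:49 PM
PM: 2 + 12 = 14

14:49


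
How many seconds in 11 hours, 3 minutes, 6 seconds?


Hours: 11 × 3600 = 39600
Minutes: 3 × 60 = 180
Seconds: 6
Total = 39600 + 180 + 6 = 39786

39786 seconds


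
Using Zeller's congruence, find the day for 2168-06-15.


Zeller's congruence:
q=15, m=6, k=68, j=21
h = (15 + ⌊13×7/5⌋ + 68 + ⌊68/4⌋ + ⌊21/4⌋ - 2×21) mod 7
= (15 + 18 + 68 + 17 + 5 - 42) mod 7
= 81 mod 7 = 4
h=4 → Wednesday

Wednesday


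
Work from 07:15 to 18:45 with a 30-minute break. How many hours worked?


11h 0m (660 minutes)

Total time = (18×60+45) - (7×60+15)
= 1125 - 435 = 690 min
Minus break: 690 - 30 = 660 min
= 11h 0m


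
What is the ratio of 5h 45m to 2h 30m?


Duration 1: 345 minutes
Duration 2: 150 minutes
Ratio = 345:150
GCD = 15
Simplified = 23:10
As a decimal: 23/10 = 2.30

23:10 (2.30)


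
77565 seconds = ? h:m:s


21h 32m 45s

Hours: 77565 ÷ 3600 = 21 remainder 1965
Minutes: 1965 ÷ 60 = 32 remainder 45
Seconds: 45


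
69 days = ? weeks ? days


9 weeks 6 days

Weeks: 69 ÷ 7 = 9 remainder 6


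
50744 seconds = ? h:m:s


Hours: 50744 ÷ 3600 = 14 remainder 344
Minutes: 344 ÷ 60 = 5 remainder 44
Seconds: 44

14h 5m 44s


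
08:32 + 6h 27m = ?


14:59

Start: 512 minutes from midnight
Add: 387 minutes
Total: 899 minutes
Hours: 899 ÷ 60 = 14 remainder 59


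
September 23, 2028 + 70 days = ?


Start: September 23, 2028
Add 70 days
September 23 → October 1: 30 - 23 + 1 = 8 days (70 - 8 = 62 left)
October 1 → November 1: 31 - 1 + 1 = 31 days (62 - 31 = 31 left)
November 1 → December 1: 30 - 1 + 1 = 30 days (31 - 30 = 1 left)
December 1 + 1 = December 2, 2028

December 2, 2028


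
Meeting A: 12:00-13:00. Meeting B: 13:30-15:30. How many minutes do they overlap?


Meeting A: 720-780 (in minutes from midnight)
Meeting B: 810-930
Overlap start = max(720, 810) = 810
Overlap end = min(780, 930) = 780
Overlap = max(0, 780 - 810) = 0 min

0 minutes


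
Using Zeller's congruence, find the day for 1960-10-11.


Zeller's congruence:
q=11, m=10, k=60, j=19
h = (11 + ⌊13×11/5⌋ + 60 + ⌊60/4⌋ + ⌊19/4⌋ - 2×19) mod 7
= (11 + 28 + 60 + 15 + 4 - 38) mod 7
= 80 mod 7 = 3
h=3 → Tuesday

Tuesday


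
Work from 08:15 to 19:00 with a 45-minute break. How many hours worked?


10h 0m (600 minutes)

Total time = (19×60+0) - (8×60+15)
= 1140 - 495 = 645 min
Minus break: 645 - 45 = 600 min
= 10h 0m


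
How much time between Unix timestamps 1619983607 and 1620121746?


Difference = 1620121746 - 1619983607 = 138139 seconds
In hours: 138139 / 3600 ≈ 38.4
In days: 138139 / 86400 ≈ 1.60

138139 seconds (38.4 hours / 1.60 days)


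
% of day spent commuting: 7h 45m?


Time: 465 minutes
Day: 1440 minutes
Percentage = (465/1440) × 100 ≈ 32.3%

32.3%


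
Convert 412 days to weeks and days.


58 weeks 6 days

Weeks: 412 ÷ 7 = 58 remainder 6


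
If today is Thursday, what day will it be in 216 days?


Wednesday

Start: Thursday (index 3)
(3 + 216) mod 7
= 219 mod 7
= 2
Index 2 → Wednesday


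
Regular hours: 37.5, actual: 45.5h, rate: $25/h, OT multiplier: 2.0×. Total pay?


Regular: 37.5h × $25 = $937.50
Overtime: 45.5 - 37.5 = 8.0h
OT pay: 8.0h × $25 × 2.0 = $400.00
Total = $937.50 + $400.00 = $1337.50

$1337.50


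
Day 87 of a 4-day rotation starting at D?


Shifts: A, B, C, D
Start: D (index 3)
Day 87: (3 + 87 - 1) mod 4
= 89 mod 4
= 1
Index 1 → shift B

Shift B


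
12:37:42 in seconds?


45462 seconds

Hours: 12 × 3600 = 43200
Minutes: 37 × 60 = 2220
Seconds: 42
Total = 43200 + 2220 + 42 = 45462


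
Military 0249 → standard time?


2:49 AM

Hour: 2
2 < 12 → AM


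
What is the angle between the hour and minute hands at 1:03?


Hour hand = 1×30 + 3×0.5 = 31.5°
Minute hand = 3×6 = 18°
Difference = |31.5 - 18| = 13.5°

13.5°


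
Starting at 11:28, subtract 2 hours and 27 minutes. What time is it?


Start: 688 minutes from midnight
Subtract: 147 minutes
Remaining: 688 - 147 = 541
Hours: 9, Minutes: 1

09:01


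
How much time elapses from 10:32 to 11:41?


1h 9m

End time in minutes: 11×60 + 41 = 701
Start time in minutes: 10×60 + 32 = 632
Difference = 701 - 632 = 69 minutes
= 1 hours 9 minutes


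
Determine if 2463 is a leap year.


Rules: divisible by 4 AND (not by 100 OR by 400)
2463 ÷ 4 = 615 remainder 3 → not divisible by 4
Not divisible by 4 → not a leap year

No


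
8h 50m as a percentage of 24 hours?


Total minutes: 8×60 + 50 = 530
Day = 24×60 = 1440 minutes
Fraction = 530/1440 ≈ 0.3681
As a percentage: 530/1440 × 100 ≈ 36.81%

0.3681 (36.81%)


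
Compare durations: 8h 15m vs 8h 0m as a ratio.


Duration 1: 495 minutes
Duration 2: 480 minutes
Ratio = 495:480
GCD = 15
Simplified = 33:32
As a decimal: 33/32 ≈ 1.03

33:32 (1.03)


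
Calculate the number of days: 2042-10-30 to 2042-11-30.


31 days

From October 30, 2042 to November 30, 2042
Rest of October 2042: 31 - 30 = 1
Days into November 2042: 30
Total = 1 + 30 = 31 days


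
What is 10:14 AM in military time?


10:14

Input: 10:14 AM
AM hour stays: 10


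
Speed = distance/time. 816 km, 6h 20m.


Distance: 816 km
Time: 6h 20m = 380 min = 380/60 = 19/3 hours
Speed = 816 ÷ (19/3) = 816 × 3 / 19 = 2448/19 ≈ 128.8 km/h

128.8 km/h


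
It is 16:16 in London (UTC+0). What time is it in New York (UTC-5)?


Time difference = UTC-5 - UTC+0 = -5 hours
New hour = (16 -5) mod 24
= 11 mod 24 = 11
Minutes unchanged → 11:16

11:16


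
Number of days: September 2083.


Month: September (month 9)
September has 30 days

30 days


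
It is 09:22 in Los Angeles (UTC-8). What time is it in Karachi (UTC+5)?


22:22

Time difference = UTC+5 - UTC-8 = +13 hours
New hour = (9 + 13) mod 24
= 22 mod 24 = 22
Minutes unchanged → 22:22


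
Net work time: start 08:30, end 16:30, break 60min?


7h 0m (420 minutes)

Total time = (16×60+30) - (8×60+30)
= 990 - 510 = 480 min
Minus break: 480 - 60 = 420 min
= 7h 0m


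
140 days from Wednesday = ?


Start: Wednesday (index 2)
(2 + 140) mod 7
= 142 mod 7
= 2
Index 2 → Wednesday

Wednesday


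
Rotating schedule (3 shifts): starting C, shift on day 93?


Shift B

Shifts: A, B, C
Start: C (index 2)
Day 93: (2 + 93 - 1) mod 3
= 94 mod 3
= 1
Index 1 → shift B


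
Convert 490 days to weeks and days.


Weeks: 490 ÷ 7 = 70 remainder 0

70 weeks 0 days


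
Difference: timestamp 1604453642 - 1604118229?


335413 seconds (93.2 hours / 3.88 days)

Difference = 1604453642 - 1604118229 = 335413 seconds
In hours: 335413 / 3600 ≈ 93.2
In days: 335413 / 86400 ≈ 3.88


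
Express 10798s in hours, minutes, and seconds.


2h 59m 58s

Hours: 10798 ÷ 3600 = 2 remainder 3598
Minutes: 3598 ÷ 60 = 59 remainder 58
Seconds: 58


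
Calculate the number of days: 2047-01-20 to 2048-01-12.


357 days

From January 20, 2047 to January 12, 2048
Rest of January 2047: 31 - 20 = 11
Full months: February 2047 28, March 31, April 30, May 31, June 30, July 31, August 31, September 30, October 31, November 30, December 31
Days into January 2048: 12
Total = 11 + 28 + 31 + 30 + 31 + 30 + 31 + 31 + 30 + 31 + 30 + 31 + 12 = 357 days


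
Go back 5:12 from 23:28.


Start: 1408 minutes from midnight
Subtract: 312 minutes
Remaining: 1408 - 312 = 1096
Hours: 18, Minutes: 16

18:16


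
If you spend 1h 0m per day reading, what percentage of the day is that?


4.2%

Time: 60 minutes
Day: 1440 minutes
Percentage = (60/1440) × 100 ≈ 4.2%


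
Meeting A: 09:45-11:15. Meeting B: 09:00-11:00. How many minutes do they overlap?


75 minutes

Meeting A: 585-675 (in minutes from midnight)
Meeting B: 540-660
Overlap start = max(585, 540) = 585
Overlap end = min(675, 660) = 660
Overlap = max(0, 660 - 585) = 75 min


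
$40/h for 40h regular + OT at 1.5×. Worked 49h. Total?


Regular: 40h × $40 = $1600.00
Overtime: 49 - 40 = 9h
OT pay: 9h × $40 × 1.5 = $540.00
Total = $1600.00 + $540.00 = $2140.00

$2140.00


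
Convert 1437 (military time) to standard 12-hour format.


Hour: 14
14 - 12 = 2 → PM

2:37 PM


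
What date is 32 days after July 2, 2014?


August 3, 2014

Start: July 2, 2014
Add 32 days
July 2 → August 1: 31 - 2 + 1 = 30 days (32 - 30 = 2 left)
August 1 + 2 = August 3, 2014


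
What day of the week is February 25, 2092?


Monday

Zeller's congruence:
q=25, m=14, k=91, j=20
h = (25 + ⌊13×15/5⌋ + 91 + ⌊91/4⌋ + ⌊20/4⌋ - 2×20) mod 7
= (25 + 39 + 91 + 22 + 5 - 40) mod 7
= 142 mod 7 = 2
h=2 → Monday


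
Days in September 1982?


Month: September (month 9)
September has 30 days

30 days


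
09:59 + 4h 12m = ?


14:11

Start: 599 minutes from midnight
Add: 252 minutes
Total: 851 minutes
Hours: 851 ÷ 60 = 14 remainder 11


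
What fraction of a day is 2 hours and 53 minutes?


Total minutes: 2×60 + 53 = 173
Day = 24×60 = 1440 minutes
Fraction = 173/1440 ≈ 0.1201
As a percentage: 173/1440 × 100 ≈ 12.01%

0.1201 (12.01%)


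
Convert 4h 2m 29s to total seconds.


14549 seconds

Hours: 4 × 3600 = 14400
Minutes: 2 × 60 = 120
Seconds: 29
Total = 14400 + 120 + 29 = 14549


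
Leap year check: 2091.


Rules: divisible by 4 AND (not by 100 OR by 400)
2091 ÷ 4 = 522 remainder 3 → not divisible by 4
Not divisible by 4 → not a leap year

No


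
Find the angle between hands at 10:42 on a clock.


Hour hand = 10×30 + 42×0.5 = 321.0°
Minute hand = 42×6 = 252°
Difference = |321.0 - 252| = 69.0°

69.0°


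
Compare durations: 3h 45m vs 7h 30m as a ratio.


Duration 1: 225 minutes
Duration 2: 450 minutes
Ratio = 225:450
GCD = 225
Simplified = 1:2
As a decimal: 1/2 = 0.50

1:2 (0.50)


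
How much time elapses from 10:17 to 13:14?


2h 57m

End time in minutes: 13×60 + 14 = 794
Start time in minutes: 10×60 + 17 = 617
Difference = 794 - 617 = 177 minutes
= 2 hours 57 minutes


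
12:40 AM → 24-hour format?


00:40

Input: 12:40 AM
12 AM → 00 (midnight)


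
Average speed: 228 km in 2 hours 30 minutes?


Distance: 228 km
Time: 2h 30m = 150 min = 150/60 = 5/2 hours
Speed = 228 ÷ (5/2) = 228 × 2 / 5 = 456/5 = 91.2 km/h

91.2 km/h


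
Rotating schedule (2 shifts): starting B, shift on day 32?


Shift A

Shifts: A, B
Start: B (index 1)
Day 32: (1 + 32 - 1) mod 2
= 32 mod 2
= 0
Index 0 → shift A


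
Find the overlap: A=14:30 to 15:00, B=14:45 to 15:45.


Meeting A: 870-900 (in minutes from midnight)
Meeting B: 885-945
Overlap start = max(870, 885) = 885
Overlap end = min(900, 945) = 900
Overlap = max(0, 900 - 885) = 15 min

15 minutes


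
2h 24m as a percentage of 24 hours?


0.1000 (10.00%)

Total minutes: 2×60 + 24 = 144
Day = 24×60 = 1440 minutes
Fraction = 144/1440 = 0.1000
As a percentage: 144/1440 × 100 = 10.00%


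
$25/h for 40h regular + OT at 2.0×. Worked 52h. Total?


$1600.00

Regular: 40h × $25 = $1000.00
Overtime: 52 - 40 = 12h
OT pay: 12h × $25 × 2.0 = $600.00
Total = $1000.00 + $600.00 = $1600.00


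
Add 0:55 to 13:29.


14:24

Start: 809 minutes from midnight
Add: 55 minutes
Total: 864 minutes
Hours: 864 ÷ 60 = 14 remainder 24


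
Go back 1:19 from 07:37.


Start: 457 minutes from midnight
Subtract: 79 minutes
Remaining: 457 - 79 = 378
Hours: 6, Minutes: 18

06:18


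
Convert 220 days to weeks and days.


Weeks: 220 ÷ 7 = 31 remainder 3

31 weeks 3 days


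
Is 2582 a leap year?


Rules: divisible by 4 AND (not by 100 OR by 400)
2582 ÷ 4 = 645 remainder 2 → not divisible by 4
Not divisible by 4 → not a leap year

No


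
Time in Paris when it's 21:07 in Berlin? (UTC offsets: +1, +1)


Time difference = UTC+1 - UTC+1 = +0 hours
New hour = (21 + 0) mod 24
= 21 mod 24 = 21
Minutes unchanged → 21:07

21:07


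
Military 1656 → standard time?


4:56 PM

Hour: 16
16 - 12 = 4 → PM


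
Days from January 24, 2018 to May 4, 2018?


100 days

From January 24, 2018 to May 4, 2018
Rest of January 2018: 31 - 24 = 7
Full months: February 2018 28, March 31, April 30
Days into May 2018: 4
Total = 7 + 28 + 31 + 30 + 4 = 100 days


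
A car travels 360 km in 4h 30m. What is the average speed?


80.0 km/h

Distance: 360 km
Time: 4h 30m = 270 min = 270/60 = 9/2 hours
Speed = 360 ÷ (9/2) = 360 × 2 / 9 = 720/9 = 80.0 km/h


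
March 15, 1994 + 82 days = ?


June 5, 1994

Start: March 15, 1994
Add 82 days
March 15 → April 1: 31 - 15 + 1 = 17 days (82 - 17 = 65 left)
April 1 → May 1: 30 - 1 + 1 = 30 days (65 - 30 = 35 left)
May 1 → June 1: 31 - 1 + 1 = 31 days (35 - 31 = 4 left)
June 1 + 4 = June 5, 1994


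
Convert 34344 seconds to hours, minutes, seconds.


9h 32m 24s

Hours: 34344 ÷ 3600 = 9 remainder 1944
Minutes: 1944 ÷ 60 = 32 remainder 24
Seconds: 24


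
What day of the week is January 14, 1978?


Saturday

Zeller's congruence:
q=14, m=13, k=77, j=19
h = (14 + ⌊13×14/5⌋ + 77 + ⌊77/4⌋ + ⌊19/4⌋ - 2×19) mod 7
= (14 + 36 + 77 + 19 + 4 - 38) mod 7
= 112 mod 7 = 0
h=0 → Saturday


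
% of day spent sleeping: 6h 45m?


28.1%

Time: 405 minutes
Day: 1440 minutes
Percentage = (405/1440) × 100 ≈ 28.1%


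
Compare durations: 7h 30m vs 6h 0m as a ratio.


5:4 (1.25)

Duration 1: 450 minutes
Duration 2: 360 minutes
Ratio = 450:360
GCD = 90
Simplified = 5:4
As a decimal: 5/4 = 1.25


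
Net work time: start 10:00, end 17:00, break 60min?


Total time = (17×60+0) - (10×60+0)
= 1020 - 600 = 420 min
Minus break: 420 - 60 = 360 min
= 6h 0m

6h 0m (360 minutes)


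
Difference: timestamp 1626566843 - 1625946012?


Difference = 1626566843 - 1625946012 = 620831 seconds
In hours: 620831 / 3600 ≈ 172.5
In days: 620831 / 86400 ≈ 7.19

620831 seconds (172.5 hours / 7.19 days)


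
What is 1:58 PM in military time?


Input: 1:58 PM
PM: 1 + 12 = 13

13:58


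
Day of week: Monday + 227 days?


Thursday

Start: Monday (index 0)
(0 + 227) mod 7
= 227 mod 7
= 3
Index 3 → Thursday


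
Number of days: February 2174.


28 days

Month: February (month 2)
February: 28 or 29 (leap year)
2174 leap year? No


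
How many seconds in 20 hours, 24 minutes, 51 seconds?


Hours: 20 × 3600 = 72000
Minutes: 24 × 60 = 1440
Seconds: 51
Total = 72000 + 1440 + 51 = 73491

73491 seconds


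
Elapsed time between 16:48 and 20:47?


3h 59m

End time in minutes: 20×60 + 47 = 1247
Start time in minutes: 16×60 + 48 = 1008
Difference = 1247 - 1008 = 239 minutes
= 3 hours 59 minutes


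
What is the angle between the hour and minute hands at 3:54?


Hour hand = 3×30 + 54×0.5 = 117.0°
Minute hand = 54×6 = 324°
Difference = |117.0 - 324| = 207.0°
Since > 180°: 360 - 207.0 = 153.0°

153.0°


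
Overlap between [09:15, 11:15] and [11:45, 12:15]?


Meeting A: 555-675 (in minutes from midnight)
Meeting B: 705-735
Overlap start = max(555, 705) = 705
Overlap end = min(675, 735) = 675
Overlap = max(0, 675 - 705) = 0 min

0 minutes


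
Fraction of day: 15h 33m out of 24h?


0.6479 (64.79%)

Total minutes: 15×60 + 33 = 933
Day = 24×60 = 1440 minutes
Fraction = 933/1440 ≈ 0.6479
As a percentage: 933/1440 × 100 ≈ 64.79%


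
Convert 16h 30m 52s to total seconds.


59452 seconds

Hours: 16 × 3600 = 57600
Minutes: 30 × 60 = 1800
Seconds: 52
Total = 57600 + 1800 + 52 = 59452


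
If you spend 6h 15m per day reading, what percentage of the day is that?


Time: 375 minutes
Day: 1440 minutes
Percentage = (375/1440) × 100 ≈ 26.0%

26.0%


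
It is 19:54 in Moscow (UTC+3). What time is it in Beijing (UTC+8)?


00:54 (next day)

Time difference = UTC+8 - UTC+3 = +5 hours
New hour = (19 + 5) mod 24
= 24 mod 24 = 0
Minutes unchanged → 00:54; 24 ≥ 24 → next day


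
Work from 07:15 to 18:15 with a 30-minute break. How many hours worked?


Total time = (18×60+15) - (7×60+15)
= 1095 - 435 = 660 min
Minus break: 660 - 30 = 630 min
= 10h 30m

10h 30m (630 minutes)


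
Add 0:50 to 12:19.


13:09

Start: 739 minutes from midnight
Add: 50 minutes
Total: 789 minutes
Hours: 789 ÷ 60 = 13 remainder 9


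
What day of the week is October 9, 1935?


Wednesday

Zeller's congruence:
q=9, m=10, k=35, j=19
h = (9 + ⌊13×11/5⌋ + 35 + ⌊35/4⌋ + ⌊19/4⌋ - 2×19) mod 7
= (9 + 28 + 35 + 8 + 4 - 38) mod 7
= 46 mod 7 = 4
h=4 → Wednesday


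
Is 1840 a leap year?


Rules: divisible by 4 AND (not by 100 OR by 400)
1840 ÷ 4 = 460 exactly → divisible by 4
1840 ÷ 100 = 18 remainder 40 → not divisible by 100
Divisible by 4 but not by 100 → leap year

Yes


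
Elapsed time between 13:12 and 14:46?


End time in minutes: 14×60 + 46 = 886
Start time in minutes: 13×60 + 12 = 792
Difference = 886 - 792 = 94 minutes
= 1 hours 34 minutes

1h 34m


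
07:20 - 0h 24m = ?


Start: 440 minutes from midnight
Subtract: 24 minutes
Remaining: 440 - 24 = 416
Hours: 6, Minutes: 56

06:56


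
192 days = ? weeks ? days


27 weeks 3 days

Weeks: 192 ÷ 7 = 27 remainder 3


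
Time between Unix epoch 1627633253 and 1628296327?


Difference = 1628296327 - 1627633253 = 663074 seconds
In hours: 663074 / 3600 ≈ 184.2
In days: 663074 / 86400 ≈ 7.67

663074 seconds (184.2 hours / 7.67 days)


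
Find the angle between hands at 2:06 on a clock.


Hour hand = 2×30 + 6×0.5 = 63.0°
Minute hand = 6×6 = 36°
Difference = |63.0 - 36| = 27.0°

27.0°


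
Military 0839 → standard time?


Hour: 8
8 < 12 → AM

8:39 AM


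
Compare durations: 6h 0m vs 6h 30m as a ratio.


Duration 1: 360 minutes
Duration 2: 390 minutes
Ratio = 360:390
GCD = 30
Simplified = 12:13
As a decimal: 12/13 ≈ 0.92

12:13 (0.92)


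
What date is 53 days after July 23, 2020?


September 14, 2020

Start: July 23, 2020
Add 53 days
July 23 → August 1: 31 - 23 + 1 = 9 days (53 - 9 = 44 left)
August 1 → September 1: 31 - 1 + 1 = 31 days (44 - 31 = 13 left)
September 1 + 13 = September 14, 2020


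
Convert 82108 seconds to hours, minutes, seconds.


Hours: 82108 ÷ 3600 = 22 remainder 2908
Minutes: 2908 ÷ 60 = 48 remainder 28
Seconds: 28

22h 48m 28s


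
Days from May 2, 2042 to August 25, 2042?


From May 2, 2042 to August 25, 2042
Rest of May 2042: 31 - 2 = 29
Full months: June 30, July 31
Days into August 2042: 25
Total = 29 + 30 + 31 + 25 = 115 days

115 days


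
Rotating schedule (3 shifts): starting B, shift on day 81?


Shift A

Shifts: A, B, C
Start: B (index 1)
Day 81: (1 + 81 - 1) mod 3
= 81 mod 3
= 0
Index 0 → shift A


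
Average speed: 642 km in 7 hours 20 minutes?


87.5 km/h

Distance: 642 km
Time: 7h 20m = 440 min = 440/60 = 22/3 hours
Speed = 642 ÷ (22/3) = 642 × 3 / 22 = 1926/22 ≈ 87.5 km/h


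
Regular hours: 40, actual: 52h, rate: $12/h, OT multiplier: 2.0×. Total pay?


$768.00

Regular: 40h × $12 = $480.00
Overtime: 52 - 40 = 12h
OT pay: 12h × $12 × 2.0 = $288.00
Total = $480.00 + $288.00 = $768.00


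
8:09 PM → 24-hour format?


Input: 8:09 PM
PM: 8 + 12 = 20

20:09


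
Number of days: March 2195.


Month: March (month 3)
March has 31 days

31 days


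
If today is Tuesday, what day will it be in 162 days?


Start: Tuesday (index 1)
(1 + 162) mod 7
= 163 mod 7
= 2
Index 2 → Wednesday

Wednesday


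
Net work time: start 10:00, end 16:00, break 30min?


5h 30m (330 minutes)

Total time = (16×60+0) - (10×60+0)
= 960 - 600 = 360 min
Minus break: 360 - 30 = 330 min
= 5h 30m


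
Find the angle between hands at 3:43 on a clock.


146.5°

Hour hand = 3×30 + 43×0.5 = 111.5°
Minute hand = 43×6 = 258°
Difference = |111.5 - 258| = 146.5°


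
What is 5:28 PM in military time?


Input: 5:28 PM
PM: 5 + 12 = 17

17:28


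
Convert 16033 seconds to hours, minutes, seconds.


Hours: 16033 ÷ 3600 = 4 remainder 1633
Minutes: 1633 ÷ 60 = 27 remainder 13
Seconds: 13

4h 27m 13s


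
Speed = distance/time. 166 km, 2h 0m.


Distance: 166 km
Time: 2 hours
Speed = 166 / 2 = 83.0 km/h

83.0 km/h


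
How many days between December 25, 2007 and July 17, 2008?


205 days

From December 25, 2007 to July 17, 2008
Rest of December 2007: 31 - 25 = 6
Full months: January 31, February 2008 29, March 31, April 30, May 31, June 30
Days into July 2008: 17
Total = 6 + 31 + 29 + 31 + 30 + 31 + 30 + 17 = 205 days


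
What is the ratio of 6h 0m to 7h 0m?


6:7 (0.86)

Duration 1: 360 minutes
Duration 2: 420 minutes
Ratio = 360:420
GCD = 60
Simplified = 6:7
As a decimal: 6/7 ≈ 0.86


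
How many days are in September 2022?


30 days

Month: September (month 9)
September has 30 days


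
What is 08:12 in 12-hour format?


Hour: 8
8 < 12 → AM

8:12 AM


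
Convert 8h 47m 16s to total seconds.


Hours: 8 × 3600 = 28800
Minutes: 47 × 60 = 2820
Seconds: 16
Total = 28800 + 2820 + 16 = 31636

31636 seconds


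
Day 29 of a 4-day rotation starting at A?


Shifts: A, B, C, D
Start: A (index 0)
Day 29: (0 + 29 - 1) mod 4
= 28 mod 4
= 0
Index 0 → shift A

Shift A


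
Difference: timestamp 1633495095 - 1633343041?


152054 seconds (42.2 hours / 1.76 days)

Difference = 1633495095 - 1633343041 = 152054 seconds
In hours: 152054 / 3600 ≈ 42.2
In days: 152054 / 86400 ≈ 1.76


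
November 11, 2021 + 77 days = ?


January 27, 2022

Start: November 11, 2021
Add 77 days
November 11 → December 1: 30 - 11 + 1 = 20 days (77 - 20 = 57 left)
December 1 → January 1: 31 - 1 + 1 = 31 days (57 - 31 = 26 left)
January 1 + 26 = January 27, 2022


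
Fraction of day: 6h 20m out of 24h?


0.2639 (26.39%)

Total minutes: 6×60 + 20 = 380
Day = 24×60 = 1440 minutes
Fraction = 380/1440 ≈ 0.2639
As a percentage: 380/1440 × 100 ≈ 26.39%


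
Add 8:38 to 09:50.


Start: 590 minutes from midnight
Add: 518 minutes
Total: 1108 minutes
Hours: 1108 ÷ 60 = 18 remainder 28

18:28


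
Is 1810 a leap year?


No

Rules: divisible by 4 AND (not by 100 OR by 400)
1810 ÷ 4 = 452 remainder 2 → not divisible by 4
Not divisible by 4 → not a leap year


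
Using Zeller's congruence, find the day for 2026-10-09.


Friday

Zeller's congruence:
q=9, m=10, k=26, j=20
h = (9 + ⌊13×11/5⌋ + 26 + ⌊26/4⌋ + ⌊20/4⌋ - 2×20) mod 7
= (9 + 28 + 26 + 6 + 5 - 40) mod 7
= 34 mod 7 = 6
h=6 → Friday


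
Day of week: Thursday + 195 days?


Start: Thursday (index 3)
(3 + 195) mod 7
= 198 mod 7
= 2
Index 2 → Wednesday

Wednesday


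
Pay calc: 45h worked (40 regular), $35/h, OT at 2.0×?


Regular: 40h × $35 = $1400.00
Overtime: 45 - 40 = 5h
OT pay: 5h × $35 × 2.0 = $350.00
Total = $1400.00 + $350.00 = $1750.00

$1750.00


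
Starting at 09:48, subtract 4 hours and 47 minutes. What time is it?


05:01

Start: 588 minutes from midnight
Subtract: 287 minutes
Remaining: 588 - 287 = 301
Hours: 5, Minutes: 1


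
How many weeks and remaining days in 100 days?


Weeks: 100 ÷ 7 = 14 remainder 2

14 weeks 2 days


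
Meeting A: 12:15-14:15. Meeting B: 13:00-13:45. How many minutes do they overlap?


45 minutes

Meeting A: 735-855 (in minutes from midnight)
Meeting B: 780-825
Overlap start = max(735, 780) = 780
Overlap end = min(855, 825) = 825
Overlap = max(0, 825 - 780) = 45 min


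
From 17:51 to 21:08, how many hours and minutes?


End time in minutes: 21×60 + 8 = 1268
Start time in minutes: 17×60 + 51 = 1071
Difference = 1268 - 1071 = 197 minutes
= 3 hours 17 minutes

3h 17m


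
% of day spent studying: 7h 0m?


Time: 420 minutes
Day: 1440 minutes
Percentage = (420/1440) × 100 ≈ 29.2%

29.2%


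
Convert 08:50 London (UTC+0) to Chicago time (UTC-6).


02:50

Time difference = UTC-6 - UTC+0 = -6 hours
New hour = (8 -6) mod 24
= 2 mod 24 = 2
Minutes unchanged → 02:50


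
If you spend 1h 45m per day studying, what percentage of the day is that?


7.3%

Time: 105 minutes
Day: 1440 minutes
Percentage = (105/1440) × 100 ≈ 7.3%


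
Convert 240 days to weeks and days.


Weeks: 240 ÷ 7 = 34 remainder 2

34 weeks 2 days


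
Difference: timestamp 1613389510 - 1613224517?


Difference = 1613389510 - 1613224517 = 164993 seconds
In hours: 164993 / 3600 ≈ 45.8
In days: 164993 / 86400 ≈ 1.91

164993 seconds (45.8 hours / 1.91 days)


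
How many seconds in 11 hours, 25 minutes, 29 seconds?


Hours: 11 × 3600 = 39600
Minutes: 25 × 60 = 1500
Seconds: 29
Total = 39600 + 1500 + 29 = 41129

41129 seconds


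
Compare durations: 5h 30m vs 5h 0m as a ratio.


11:10 (1.10)

Duration 1: 330 minutes
Duration 2: 300 minutes
Ratio = 330:300
GCD = 30
Simplified = 11:10
As a decimal: 11/10 = 1.10


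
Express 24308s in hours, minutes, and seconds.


Hours: 24308 ÷ 3600 = 6 remainder 2708
Minutes: 2708 ÷ 60 = 45 remainder 8
Seconds: 8

6h 45m 8s


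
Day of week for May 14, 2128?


Friday

Zeller's congruence:
q=14, m=5, k=28, j=21
h = (14 + ⌊13×6/5⌋ + 28 + ⌊28/4⌋ + ⌊21/4⌋ - 2×21) mod 7
= (14 + 15 + 28 + 7 + 5 - 42) mod 7
= 27 mod 7 = 6
h=6 → Friday


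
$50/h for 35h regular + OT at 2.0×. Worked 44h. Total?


$2650.00

Regular: 35h × $50 = $1750.00
Overtime: 44 - 35 = 9h
OT pay: 9h × $50 × 2.0 = $900.00
Total = $1750.00 + $900.00 = $2650.00


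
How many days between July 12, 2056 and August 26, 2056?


45 days

From July 12, 2056 to August 26, 2056
Rest of July 2056: 31 - 12 = 19
Days into August 2056: 26
Total = 19 + 26 = 45 days


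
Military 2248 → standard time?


Hour: 22
22 - 12 = 10 → PM

10:48 PM


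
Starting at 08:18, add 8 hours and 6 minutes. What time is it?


16:24

Start: 498 minutes from midnight
Add: 486 minutes
Total: 984 minutes
Hours: 984 ÷ 60 = 16 remainder 24


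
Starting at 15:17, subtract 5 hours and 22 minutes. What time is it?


09:55

Start: 917 minutes from midnight
Subtract: 322 minutes
Remaining: 917 - 322 = 595
Hours: 9, Minutes: 55


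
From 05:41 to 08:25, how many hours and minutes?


2h 44m

End time in minutes: 8×60 + 25 = 505
Start time in minutes: 5×60 + 41 = 341
Difference = 505 - 341 = 164 minutes
= 2 hours 44 minutes


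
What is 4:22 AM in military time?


Input: 4:22 AM
AM hour stays: 4

04:22


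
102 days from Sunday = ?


Start: Sunday (index 6)
(6 + 102) mod 7
= 108 mod 7
= 3
Index 3 → Thursday

Thursday


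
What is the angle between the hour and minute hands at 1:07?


8.5°

Hour hand = 1×30 + 7×0.5 = 33.5°
Minute hand = 7×6 = 42°
Difference = |33.5 - 42| = 8.5°


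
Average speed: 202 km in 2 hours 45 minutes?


Distance: 202 km
Time: 2h 45m = 165 min = 165/60 = 11/4 hours
Speed = 202 ÷ (11/4) = 202 × 4 / 11 = 808/11 ≈ 73.5 km/h

73.5 km/h


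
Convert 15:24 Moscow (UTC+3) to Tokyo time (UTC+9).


21:24

Time difference = UTC+9 - UTC+3 = +6 hours
New hour = (15 + 6) mod 24
= 21 mod 24 = 21
Minutes unchanged → 21:24


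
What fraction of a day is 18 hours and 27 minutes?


Total minutes: 18×60 + 27 = 1107
Day = 24×60 = 1440 minutes
Fraction = 1107/1440 ≈ 0.7688
As a percentage: 1107/1440 × 100 ≈ 76.88%

0.7688 (76.88%)


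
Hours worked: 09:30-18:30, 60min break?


Total time = (18×60+30) - (9×60+30)
= 1110 - 570 = 540 min
Minus break: 540 - 60 = 480 min
= 8h 0m

8h 0m (480 minutes)


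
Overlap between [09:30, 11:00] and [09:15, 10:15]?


Meeting A: 570-660 (in minutes from midnight)
Meeting B: 555-615
Overlap start = max(570, 555) = 570
Overlap end = min(660, 615) = 615
Overlap = max(0, 615 - 570) = 45 min

45 minutes


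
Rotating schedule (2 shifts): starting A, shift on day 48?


Shifts: A, B
Start: A (index 0)
Day 48: (0 + 48 - 1) mod 2
= 47 mod 2
= 1
Index 1 → shift B

Shift B


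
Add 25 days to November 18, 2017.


December 13, 2017

Start: November 18, 2017
Add 25 days
November 18 → December 1: 30 - 18 + 1 = 13 days (25 - 13 = 12 left)
December 1 + 12 = December 13, 2017


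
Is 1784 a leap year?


Yes

Rules: divisible by 4 AND (not by 100 OR by 400)
1784 ÷ 4 = 446 exactly → divisible by 4
1784 ÷ 100 = 17 remainder 84 → not divisible by 100
Divisible by 4 but not by 100 → leap year


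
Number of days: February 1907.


28 days

Month: February (month 2)
February: 28 or 29 (leap year)
1907 leap year? No


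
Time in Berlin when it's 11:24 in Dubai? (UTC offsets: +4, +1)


08:24

Time difference = UTC+1 - UTC+4 = -3 hours
New hour = (11 -3) mod 24
= 8 mod 24 = 8
Minutes unchanged → 08:24


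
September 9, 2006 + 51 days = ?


Start: September 9, 2006
Add 51 days
September 9 → October 1: 30 - 9 + 1 = 22 days (51 - 22 = 29 left)
October 1 + 29 = October 30, 2006

October 30, 2006


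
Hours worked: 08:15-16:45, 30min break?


8h 0m (480 minutes)

Total time = (16×60+45) - (8×60+15)
= 1005 - 495 = 510 min
Minus break: 510 - 30 = 480 min
= 8h 0m


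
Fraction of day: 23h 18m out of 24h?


Total minutes: 23×60 + 18 = 1398
Day = 24×60 = 1440 minutes
Fraction = 1398/1440 ≈ 0.9708
As a percentage: 1398/1440 × 100 ≈ 97.08%

0.9708 (97.08%)


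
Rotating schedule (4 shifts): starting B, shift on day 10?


Shifts: A, B, C, D
Start: B (index 1)
Day 10: (1 + 10 - 1) mod 4
= 10 mod 4
= 2
Index 2 → shift C

Shift C


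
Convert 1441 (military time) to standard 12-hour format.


2:41 PM

Hour: 14
14 - 12 = 2 → PM


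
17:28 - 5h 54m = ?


11:34

Start: 1048 minutes from midnight
Subtract: 354 minutes
Remaining: 1048 - 354 = 694
Hours: 11, Minutes: 34


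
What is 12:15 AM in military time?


00:15

Input: 12:15 AM
12 AM → 00 (midnight)


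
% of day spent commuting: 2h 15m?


9.4%

Time: 135 minutes
Day: 1440 minutes
Percentage = (135/1440) × 100 ≈ 9.4%


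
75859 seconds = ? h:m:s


Hours: 75859 ÷ 3600 = 21 remainder 259
Minutes: 259 ÷ 60 = 4 remainder 19
Seconds: 19

21h 4m 19s


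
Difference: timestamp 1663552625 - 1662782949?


Difference = 1663552625 - 1662782949 = 769676 seconds
In hours: 769676 / 3600 ≈ 213.8
In days: 769676 / 86400 ≈ 8.91

769676 seconds (213.8 hours / 8.91 days)


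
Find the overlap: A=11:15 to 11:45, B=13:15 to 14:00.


Meeting A: 675-705 (in minutes from midnight)
Meeting B: 795-840
Overlap start = max(675, 795) = 795
Overlap end = min(705, 840) = 705
Overlap = max(0, 705 - 795) = 0 min

0 minutes


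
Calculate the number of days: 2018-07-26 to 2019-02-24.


From July 26, 2018 to February 24, 2019
Rest of July 2018: 31 - 26 = 5
Full months: August 31, September 30, October 31, November 30, December 31, January 31
Days into February 2019: 24
Total = 5 + 31 + 30 + 31 + 30 + 31 + 31 + 24 = 213 days

213 days


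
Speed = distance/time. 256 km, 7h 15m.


Distance: 256 km
Time: 7h 15m = 435 min = 435/60 = 29/4 hours
Speed = 256 ÷ (29/4) = 256 × 4 / 29 = 1024/29 ≈ 35.3 km/h

35.3 km/h


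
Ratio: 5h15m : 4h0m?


Duration 1: 315 minutes
Duration 2: 240 minutes
Ratio = 315:240
GCD = 15
Simplified = 21:16
As a decimal: 21/16 ≈ 1.31

21:16 (1.31)


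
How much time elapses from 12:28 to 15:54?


3h 26m

End time in minutes: 15×60 + 54 = 954
Start time in minutes: 12×60 + 28 = 748
Difference = 954 - 748 = 206 minutes
= 3 hours 26 minutes
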